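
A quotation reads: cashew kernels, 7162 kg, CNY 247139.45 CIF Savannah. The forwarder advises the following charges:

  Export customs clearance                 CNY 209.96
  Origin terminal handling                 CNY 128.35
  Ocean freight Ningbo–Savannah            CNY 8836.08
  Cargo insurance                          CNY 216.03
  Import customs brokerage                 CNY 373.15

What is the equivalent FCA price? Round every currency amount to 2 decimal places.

Not relevant to the conversion: export clearance — on the seller under both CIF and FCA; already in the CIF price and stays in the FCA price. brokerage — on the buyer under both terms; not part of either seller's price.
From CIF to FCA, the seller no longer bears: origin terminal, freight, insurance.
FCA price = 247139.45 − 128.35 − 8836.08 − 216.03 = 237958.99

FCA price: CNY 237958.99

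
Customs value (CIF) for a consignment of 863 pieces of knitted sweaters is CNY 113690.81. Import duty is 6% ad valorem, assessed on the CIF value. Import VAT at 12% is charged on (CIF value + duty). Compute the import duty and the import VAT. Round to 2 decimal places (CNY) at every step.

Import duty = 113690.81 × 6% = 6821.45
VAT base = CIF + duty = 113690.81 + 6821.45 = 120512.26
Import VAT = 120512.26 × 12% = 14461.47

Import duty: CNY 6821.45; import VAT: CNY 14461.47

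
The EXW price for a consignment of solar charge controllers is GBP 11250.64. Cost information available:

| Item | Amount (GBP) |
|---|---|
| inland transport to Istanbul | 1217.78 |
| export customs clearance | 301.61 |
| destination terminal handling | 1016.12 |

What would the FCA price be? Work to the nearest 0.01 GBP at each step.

FCA price: GBP 12770.03

Not relevant to the conversion: destination terminal — on the buyer under both terms; not part of either seller's price.
From EXW to FCA, the seller additionally bears: inland to port, export clearance.
FCA price = 11250.64 + 1217.78 + 301.61 = 12770.03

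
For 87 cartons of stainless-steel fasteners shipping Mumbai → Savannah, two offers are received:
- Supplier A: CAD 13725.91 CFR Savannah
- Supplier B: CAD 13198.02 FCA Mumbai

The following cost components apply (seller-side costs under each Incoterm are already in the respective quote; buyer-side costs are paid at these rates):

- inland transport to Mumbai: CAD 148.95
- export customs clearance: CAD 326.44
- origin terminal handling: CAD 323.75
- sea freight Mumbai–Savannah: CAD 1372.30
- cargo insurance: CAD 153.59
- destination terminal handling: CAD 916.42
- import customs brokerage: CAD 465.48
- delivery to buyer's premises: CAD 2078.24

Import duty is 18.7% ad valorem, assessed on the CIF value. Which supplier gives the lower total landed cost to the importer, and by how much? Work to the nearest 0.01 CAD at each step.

Supplier A (CFR):
CIF value = CFR price + insurance = 13725.91 + 153.59 = 13879.50
Import duty = 13879.50 × 18.7% = 2595.47
Buyer bears (A): 153.59 + 916.42 + 465.48 + 2078.24 = 3613.73
Landed cost (A) = invoice 13725.91 + 3613.73 + duty 2595.47 = 19935.11
Supplier B (FCA):
CIF value = FCA price + origin terminal + freight + insurance = 13198.02 + 323.75 + 1372.30 + 153.59 = 15047.66
Import duty = 15047.66 × 18.7% = 2813.91
Buyer bears (B): 323.75 + 1372.30 + 153.59 + 916.42 + 465.48 + 2078.24 = 5309.78
Landed cost (B) = invoice 13198.02 + 5309.78 + duty 2813.91 = 21321.71
Difference = |19935.11 − 21321.71| = 1386.60

Supplier A is cheaper by CAD 1386.60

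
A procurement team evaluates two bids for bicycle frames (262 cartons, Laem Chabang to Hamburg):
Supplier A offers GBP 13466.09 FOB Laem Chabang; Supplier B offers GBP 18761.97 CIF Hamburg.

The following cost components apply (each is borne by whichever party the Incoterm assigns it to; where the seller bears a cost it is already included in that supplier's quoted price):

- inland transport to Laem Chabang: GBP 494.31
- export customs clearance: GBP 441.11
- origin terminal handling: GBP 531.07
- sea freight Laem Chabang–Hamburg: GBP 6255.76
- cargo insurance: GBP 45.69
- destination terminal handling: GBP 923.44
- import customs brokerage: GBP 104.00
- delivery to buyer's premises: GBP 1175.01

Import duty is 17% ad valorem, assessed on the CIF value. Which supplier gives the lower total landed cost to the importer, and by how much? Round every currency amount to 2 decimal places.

Supplier A (FOB):
CIF value = FOB price + freight + insurance = 13466.09 + 6255.76 + 45.69 = 19767.54
Import duty = 19767.54 × 17% = 3360.48
Buyer bears (A): 6255.76 + 45.69 + 923.44 + 104.00 + 1175.01 = 8503.90
Landed cost (A) = invoice 13466.09 + 8503.90 + duty 3360.48 = 25330.47
Supplier B (CIF):
The CIF price already equals the CIF value: 18761.97
Import duty = 18761.97 × 17% = 3189.53
Buyer bears (B): 923.44 + 104.00 + 1175.01 = 2202.45
Landed cost (B) = invoice 18761.97 + 2202.45 + duty 3189.53 = 24153.95
Difference = |25330.47 − 24153.95| = 1176.52

Supplier B is cheaper by GBP 1176.52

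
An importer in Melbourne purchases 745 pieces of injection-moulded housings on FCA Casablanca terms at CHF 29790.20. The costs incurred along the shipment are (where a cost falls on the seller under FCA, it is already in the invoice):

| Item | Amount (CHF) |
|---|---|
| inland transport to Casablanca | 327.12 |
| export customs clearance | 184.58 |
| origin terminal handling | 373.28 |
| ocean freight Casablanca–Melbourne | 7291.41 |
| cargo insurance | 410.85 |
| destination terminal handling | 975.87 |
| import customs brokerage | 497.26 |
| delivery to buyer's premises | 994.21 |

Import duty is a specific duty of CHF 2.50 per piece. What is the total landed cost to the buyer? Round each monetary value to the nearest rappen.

Total landed cost: CHF 42195.58

FCA: the seller delivers export-cleared goods to the carrier; the buyer bears costs from that point.
Already in the invoice (seller's account under FCA): inland to port, export clearance — exclude.
CIF value = FCA price + origin terminal + freight + insurance = 29790.20 + 373.28 + 7291.41 + 410.85 = 37865.74
Import duty = 745 × 2.50 = 1862.50
Buyer bears: origin terminal 373.28 + freight 7291.41 + insurance 410.85 + destination terminal 975.87 + brokerage 497.26 + delivery 994.21 + duty 1862.50 = 12405.38
Landed cost = invoice 29790.20 + 12405.38 = 42195.58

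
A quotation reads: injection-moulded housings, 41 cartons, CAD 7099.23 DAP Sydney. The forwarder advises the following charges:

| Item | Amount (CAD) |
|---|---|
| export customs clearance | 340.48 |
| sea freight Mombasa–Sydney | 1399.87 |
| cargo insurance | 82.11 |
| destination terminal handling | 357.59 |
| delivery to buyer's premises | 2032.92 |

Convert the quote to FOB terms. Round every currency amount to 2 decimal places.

Not relevant to the conversion: export clearance — on the seller under both DAP and FOB; already in the DAP price and stays in the FOB price.
From DAP to FOB, the seller no longer bears: freight, insurance, destination terminal, delivery.
FOB price = 7099.23 − 1399.87 − 82.11 − 357.59 − 2032.92 = 3226.74

FOB price: CAD 3226.74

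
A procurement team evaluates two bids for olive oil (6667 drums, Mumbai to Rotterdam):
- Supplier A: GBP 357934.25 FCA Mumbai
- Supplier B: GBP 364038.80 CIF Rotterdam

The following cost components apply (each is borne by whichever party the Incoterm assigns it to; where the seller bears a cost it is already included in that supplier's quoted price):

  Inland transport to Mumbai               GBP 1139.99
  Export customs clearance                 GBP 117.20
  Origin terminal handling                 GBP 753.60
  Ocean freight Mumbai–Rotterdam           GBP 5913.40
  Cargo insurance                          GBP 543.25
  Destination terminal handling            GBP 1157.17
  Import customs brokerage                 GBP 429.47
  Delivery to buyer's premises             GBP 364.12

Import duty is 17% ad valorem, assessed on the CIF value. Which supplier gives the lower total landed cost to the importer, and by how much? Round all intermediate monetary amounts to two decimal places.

Supplier B is cheaper by GBP 1293.67

Supplier A (FCA):
CIF value = FCA price + origin terminal + freight + insurance = 357934.25 + 753.60 + 5913.40 + 543.25 = 365144.50
Import duty = 365144.50 × 17% = 62074.57
Buyer bears (A): 753.60 + 5913.40 + 543.25 + 1157.17 + 429.47 + 364.12 = 9161.01
Landed cost (A) = invoice 357934.25 + 9161.01 + duty 62074.57 = 429169.83
Supplier B (CIF):
The CIF price already equals the CIF value: 364038.80
Import duty = 364038.80 × 17% = 61886.60
Buyer bears (B): 1157.17 + 429.47 + 364.12 = 1950.76
Landed cost (B) = invoice 364038.80 + 1950.76 + duty 61886.60 = 427876.16
Difference = |429169.83 − 427876.16| = 1293.67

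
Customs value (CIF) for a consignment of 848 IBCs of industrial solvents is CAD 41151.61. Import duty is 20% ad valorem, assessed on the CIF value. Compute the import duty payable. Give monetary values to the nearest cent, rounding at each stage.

Import duty: CAD 8230.32

Import duty = 41151.61 × 20% = 8230.32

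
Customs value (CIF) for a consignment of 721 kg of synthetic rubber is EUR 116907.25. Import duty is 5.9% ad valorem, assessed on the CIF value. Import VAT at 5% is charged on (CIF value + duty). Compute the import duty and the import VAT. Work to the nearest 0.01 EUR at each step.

Import duty = 116907.25 × 5.9% = 6897.53
VAT base = CIF + duty = 116907.25 + 6897.53 = 123804.78
Import VAT = 123804.78 × 5% = 6190.24

Import duty: EUR 6897.53; import VAT: EUR 6190.24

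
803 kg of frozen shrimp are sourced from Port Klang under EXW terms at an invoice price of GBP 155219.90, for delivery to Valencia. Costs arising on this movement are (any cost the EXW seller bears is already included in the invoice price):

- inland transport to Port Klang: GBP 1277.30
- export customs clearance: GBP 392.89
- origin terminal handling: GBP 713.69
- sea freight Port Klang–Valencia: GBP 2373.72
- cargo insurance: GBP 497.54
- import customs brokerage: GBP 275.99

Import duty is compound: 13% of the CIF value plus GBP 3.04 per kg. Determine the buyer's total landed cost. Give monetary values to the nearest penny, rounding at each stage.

Total landed cost: GBP 184053.91

EXW: the seller makes goods available at their premises; the buyer bears all onward costs.
CIF value = EXW price + inland to port + export clearance + origin terminal + freight + insurance = 155219.90 + 1277.30 + 392.89 + 713.69 + 2373.72 + 497.54 = 160475.04
Ad valorem component: 160475.04 × 13% = 20861.76
Specific component: 803 × 3.04 = 2441.12
Import duty = 20861.76 + 2441.12 = 23302.88
Buyer bears: inland to port 1277.30 + export clearance 392.89 + origin terminal 713.69 + freight 2373.72 + insurance 497.54 + brokerage 275.99 + duty 23302.88 = 28834.01
Landed cost = invoice 155219.90 + 28834.01 = 184053.91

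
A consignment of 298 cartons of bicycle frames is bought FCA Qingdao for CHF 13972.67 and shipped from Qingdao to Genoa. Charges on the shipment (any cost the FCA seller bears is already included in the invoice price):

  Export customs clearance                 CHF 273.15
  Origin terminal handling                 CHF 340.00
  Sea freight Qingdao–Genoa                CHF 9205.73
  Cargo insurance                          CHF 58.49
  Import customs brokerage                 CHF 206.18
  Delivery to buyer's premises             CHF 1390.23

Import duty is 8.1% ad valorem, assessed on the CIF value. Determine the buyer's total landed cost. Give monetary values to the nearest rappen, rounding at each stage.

Total landed cost: CHF 27083.03

FCA: the seller delivers export-cleared goods to the carrier; the buyer bears costs from that point.
Already in the invoice (seller's account under FCA): export clearance — exclude.
CIF value = FCA price + origin terminal + freight + insurance = 13972.67 + 340.00 + 9205.73 + 58.49 = 23576.89
Import duty = 23576.89 × 8.1% = 1909.73
Buyer bears: origin terminal 340.00 + freight 9205.73 + insurance 58.49 + brokerage 206.18 + delivery 1390.23 + duty 1909.73 = 13110.36
Landed cost = invoice 13972.67 + 13110.36 = 27083.03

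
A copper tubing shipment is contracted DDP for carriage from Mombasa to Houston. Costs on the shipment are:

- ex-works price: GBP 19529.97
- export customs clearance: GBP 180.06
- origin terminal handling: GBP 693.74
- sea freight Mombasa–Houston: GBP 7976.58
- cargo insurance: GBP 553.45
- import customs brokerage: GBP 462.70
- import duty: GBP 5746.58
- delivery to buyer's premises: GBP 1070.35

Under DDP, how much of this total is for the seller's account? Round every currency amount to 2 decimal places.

Seller's account: GBP 36213.43

DDP: the seller bears all costs including import duty.
Seller's account: goods 19529.97 + export clearance 180.06 + origin terminal 693.74 + freight 7976.58 + insurance 553.45 + brokerage 462.70 + duty 5746.58 + delivery 1070.35 = 36213.43
Buyer's account: 0.00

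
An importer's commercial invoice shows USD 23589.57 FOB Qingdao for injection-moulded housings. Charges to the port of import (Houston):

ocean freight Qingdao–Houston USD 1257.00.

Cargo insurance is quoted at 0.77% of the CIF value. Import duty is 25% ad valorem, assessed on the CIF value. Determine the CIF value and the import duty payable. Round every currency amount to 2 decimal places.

CIF value: USD 25039.37; import duty: USD 6259.84

Let C be the CIF value. C = FOB price + freight + 0.77% × C
C − 0.77% × C = 23589.57 + 1257.00
0.9923 × C = 24846.57
C = 24846.57 / 0.9923 = 25039.37
Insurance premium = 0.77% × 25039.37 = 192.80
Import duty = 25039.37 × 25% = 6259.84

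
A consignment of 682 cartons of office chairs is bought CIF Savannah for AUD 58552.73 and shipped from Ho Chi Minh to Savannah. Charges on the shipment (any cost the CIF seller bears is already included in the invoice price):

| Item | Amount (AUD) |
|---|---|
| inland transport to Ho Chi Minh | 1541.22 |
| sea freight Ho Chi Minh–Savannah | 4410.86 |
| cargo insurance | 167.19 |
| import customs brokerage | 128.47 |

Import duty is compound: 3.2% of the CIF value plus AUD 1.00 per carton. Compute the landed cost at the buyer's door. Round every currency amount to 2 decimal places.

Total landed cost: AUD 61236.89

CIF: the seller pays costs through ocean freight and marine insurance to the destination port.
Already in the invoice (seller's account under CIF): inland to port, freight, insurance — exclude.
The CIF price already equals the CIF value: 58552.73
Ad valorem component: 58552.73 × 3.2% = 1873.69
Specific component: 682 × 1.00 = 682.00
Import duty = 1873.69 + 682.00 = 2555.69
Buyer bears: brokerage 128.47 + duty 2555.69 = 2684.16
Landed cost = invoice 58552.73 + 2684.16 = 61236.89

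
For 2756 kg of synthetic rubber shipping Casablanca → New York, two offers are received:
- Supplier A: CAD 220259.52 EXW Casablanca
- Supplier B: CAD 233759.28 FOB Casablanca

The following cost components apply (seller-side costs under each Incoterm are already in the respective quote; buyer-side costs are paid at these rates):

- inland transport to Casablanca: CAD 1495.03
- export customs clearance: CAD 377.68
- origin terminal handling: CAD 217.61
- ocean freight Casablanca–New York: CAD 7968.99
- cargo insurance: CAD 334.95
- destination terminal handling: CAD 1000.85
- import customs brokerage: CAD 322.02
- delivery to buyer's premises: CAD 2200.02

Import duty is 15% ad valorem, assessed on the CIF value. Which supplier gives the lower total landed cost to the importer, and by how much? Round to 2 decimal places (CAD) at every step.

Supplier A is cheaper by CAD 13120.85

Supplier A (EXW):
CIF value = EXW price + inland to port + export clearance + origin terminal + freight + insurance = 220259.52 + 1495.03 + 377.68 + 217.61 + 7968.99 + 334.95 = 230653.78
Import duty = 230653.78 × 15% = 34598.07
Buyer bears (A): 1495.03 + 377.68 + 217.61 + 7968.99 + 334.95 + 1000.85 + 322.02 + 2200.02 = 13917.15
Landed cost (A) = invoice 220259.52 + 13917.15 + duty 34598.07 = 268774.74
Supplier B (FOB):
CIF value = FOB price + freight + insurance = 233759.28 + 7968.99 + 334.95 = 242063.22
Import duty = 242063.22 × 15% = 36309.48
Buyer bears (B): 7968.99 + 334.95 + 1000.85 + 322.02 + 2200.02 = 11826.83
Landed cost (B) = invoice 233759.28 + 11826.83 + duty 36309.48 = 281895.59
Difference = |268774.74 − 281895.59| = 13120.85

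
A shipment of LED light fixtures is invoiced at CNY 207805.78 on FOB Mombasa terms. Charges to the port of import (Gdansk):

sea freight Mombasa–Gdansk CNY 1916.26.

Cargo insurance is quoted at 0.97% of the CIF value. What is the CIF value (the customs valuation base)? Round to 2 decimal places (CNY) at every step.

Let C be the CIF value. C = FOB price + freight + 0.97% × C
C − 0.97% × C = 207805.78 + 1916.26
0.9903 × C = 209722.04
C = 209722.04 / 0.9903 = 211776.27
Insurance premium = 0.97% × 211776.27 = 2054.23

CIF value: CNY 211776.27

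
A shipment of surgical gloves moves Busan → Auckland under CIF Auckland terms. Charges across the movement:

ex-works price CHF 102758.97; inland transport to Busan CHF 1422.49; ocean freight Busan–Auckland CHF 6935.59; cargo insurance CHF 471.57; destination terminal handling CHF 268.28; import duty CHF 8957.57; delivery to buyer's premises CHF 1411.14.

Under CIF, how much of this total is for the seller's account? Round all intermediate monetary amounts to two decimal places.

CIF: the seller pays costs through ocean freight and marine insurance to the destination port.
Seller's account: goods 102758.97 + inland to port 1422.49 + freight 6935.59 + insurance 471.57 = 111588.62
Buyer's account: destination terminal 268.28 + duty 8957.57 + delivery 1411.14 = 10636.99

Seller's account: CHF 111588.62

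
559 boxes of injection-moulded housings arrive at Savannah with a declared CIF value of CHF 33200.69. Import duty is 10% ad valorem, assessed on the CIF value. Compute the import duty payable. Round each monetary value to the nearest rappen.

Import duty: CHF 3320.07

Import duty = 33200.69 × 10% = 3320.07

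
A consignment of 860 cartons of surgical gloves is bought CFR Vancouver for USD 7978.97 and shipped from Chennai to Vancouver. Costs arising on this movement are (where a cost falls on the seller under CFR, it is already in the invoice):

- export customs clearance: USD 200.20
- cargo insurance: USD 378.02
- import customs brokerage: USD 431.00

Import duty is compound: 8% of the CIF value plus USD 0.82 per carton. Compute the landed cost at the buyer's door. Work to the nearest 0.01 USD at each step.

Total landed cost: USD 10161.75

CFR: the seller pays costs through ocean freight to the destination port, but not insurance.
Already in the invoice (seller's account under CFR): export clearance — exclude.
CIF value = CFR price + insurance = 7978.97 + 378.02 = 8356.99
Ad valorem component: 8356.99 × 8% = 668.56
Specific component: 860 × 0.82 = 705.20
Import duty = 668.56 + 705.20 = 1373.76
Buyer bears: insurance 378.02 + brokerage 431.00 + duty 1373.76 = 2182.78
Landed cost = invoice 7978.97 + 2182.78 = 10161.75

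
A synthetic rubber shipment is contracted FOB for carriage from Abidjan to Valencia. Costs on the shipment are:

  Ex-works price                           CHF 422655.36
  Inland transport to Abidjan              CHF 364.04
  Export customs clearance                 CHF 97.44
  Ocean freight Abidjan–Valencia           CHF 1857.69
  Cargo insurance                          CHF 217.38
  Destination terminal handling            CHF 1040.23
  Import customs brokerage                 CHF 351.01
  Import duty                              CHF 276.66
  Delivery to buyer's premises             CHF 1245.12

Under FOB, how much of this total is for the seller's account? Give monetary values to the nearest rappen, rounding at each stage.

Seller's account: CHF 423116.84

FOB: the seller bears costs until goods are on board at the origin port; the buyer bears freight, insurance and all costs thereafter.
Seller's account: goods 422655.36 + inland to port 364.04 + export clearance 97.44 = 423116.84
Buyer's account: freight 1857.69 + insurance 217.38 + destination terminal 1040.23 + brokerage 351.01 + duty 276.66 + delivery 1245.12 = 4988.09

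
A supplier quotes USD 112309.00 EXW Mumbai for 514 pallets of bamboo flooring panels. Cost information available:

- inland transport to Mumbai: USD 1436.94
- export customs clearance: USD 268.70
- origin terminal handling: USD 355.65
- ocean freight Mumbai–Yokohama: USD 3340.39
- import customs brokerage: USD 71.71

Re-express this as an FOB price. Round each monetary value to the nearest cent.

FOB price: USD 114370.29

Not relevant to the conversion: freight, brokerage — on the buyer under both terms; not part of either seller's price.
From EXW to FOB, the seller additionally bears: inland to port, export clearance, origin terminal.
FOB price = 112309.00 + 1436.94 + 268.70 + 355.65 = 114370.29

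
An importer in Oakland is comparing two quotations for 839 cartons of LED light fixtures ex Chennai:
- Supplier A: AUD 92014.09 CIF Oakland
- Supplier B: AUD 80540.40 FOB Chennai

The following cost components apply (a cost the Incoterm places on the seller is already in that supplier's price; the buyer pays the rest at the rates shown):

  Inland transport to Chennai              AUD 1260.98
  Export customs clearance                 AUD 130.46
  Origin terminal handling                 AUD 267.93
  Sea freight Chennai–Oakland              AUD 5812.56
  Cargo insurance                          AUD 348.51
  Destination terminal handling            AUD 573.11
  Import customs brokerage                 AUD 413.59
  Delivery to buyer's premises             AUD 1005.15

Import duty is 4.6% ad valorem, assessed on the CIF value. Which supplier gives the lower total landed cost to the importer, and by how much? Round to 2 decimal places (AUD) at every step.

Supplier A (CIF):
The CIF price already equals the CIF value: 92014.09
Import duty = 92014.09 × 4.6% = 4232.65
Buyer bears (A): 573.11 + 413.59 + 1005.15 = 1991.85
Landed cost (A) = invoice 92014.09 + 1991.85 + duty 4232.65 = 98238.59
Supplier B (FOB):
CIF value = FOB price + freight + insurance = 80540.40 + 5812.56 + 348.51 = 86701.47
Import duty = 86701.47 × 4.6% = 3988.27
Buyer bears (B): 5812.56 + 348.51 + 573.11 + 413.59 + 1005.15 = 8152.92
Landed cost (B) = invoice 80540.40 + 8152.92 + duty 3988.27 = 92681.59
Difference = |98238.59 − 92681.59| = 5557.00

Supplier B is cheaper by AUD 5557.00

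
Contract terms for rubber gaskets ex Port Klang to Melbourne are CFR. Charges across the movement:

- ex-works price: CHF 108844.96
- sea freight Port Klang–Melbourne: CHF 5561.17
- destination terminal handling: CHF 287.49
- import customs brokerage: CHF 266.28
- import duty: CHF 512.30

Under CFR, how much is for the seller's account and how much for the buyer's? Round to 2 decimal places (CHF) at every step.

Seller: CHF 114406.13; buyer: CHF 1066.07

CFR: the seller pays costs through ocean freight to the destination port, but not insurance.
Seller's account: goods 108844.96 + freight 5561.17 = 114406.13
Buyer's account: destination terminal 287.49 + brokerage 266.28 + duty 512.30 = 1066.07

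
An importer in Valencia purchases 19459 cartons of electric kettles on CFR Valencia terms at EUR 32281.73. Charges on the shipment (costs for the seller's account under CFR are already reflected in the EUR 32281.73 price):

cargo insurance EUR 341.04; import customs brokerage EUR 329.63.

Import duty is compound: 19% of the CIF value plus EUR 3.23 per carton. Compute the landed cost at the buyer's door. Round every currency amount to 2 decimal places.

Total landed cost: EUR 102003.30

CFR: the seller pays costs through ocean freight to the destination port, but not insurance.
CIF value = CFR price + insurance = 32281.73 + 341.04 = 32622.77
Ad valorem component: 32622.77 × 19% = 6198.33
Specific component: 19459 × 3.23 = 62852.57
Import duty = 6198.33 + 62852.57 = 69050.90
Buyer bears: insurance 341.04 + brokerage 329.63 + duty 69050.90 = 69721.57
Landed cost = invoice 32281.73 + 69721.57 = 102003.30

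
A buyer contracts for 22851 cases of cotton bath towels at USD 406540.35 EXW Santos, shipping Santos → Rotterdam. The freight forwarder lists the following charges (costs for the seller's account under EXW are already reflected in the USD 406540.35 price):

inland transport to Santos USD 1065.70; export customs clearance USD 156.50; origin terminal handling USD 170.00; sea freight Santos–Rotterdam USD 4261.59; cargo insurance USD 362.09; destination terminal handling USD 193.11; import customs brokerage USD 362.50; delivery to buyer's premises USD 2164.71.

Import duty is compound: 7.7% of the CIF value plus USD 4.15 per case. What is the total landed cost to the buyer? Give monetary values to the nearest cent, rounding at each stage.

EXW: the seller makes goods available at their premises; the buyer bears all onward costs.
CIF value = EXW price + inland to port + export clearance + origin terminal + freight + insurance = 406540.35 + 1065.70 + 156.50 + 170.00 + 4261.59 + 362.09 = 412556.23
Ad valorem component: 412556.23 × 7.7% = 31766.83
Specific component: 22851 × 4.15 = 94831.65
Import duty = 31766.83 + 94831.65 = 126598.48
Buyer bears: inland to port 1065.70 + export clearance 156.50 + origin terminal 170.00 + freight 4261.59 + insurance 362.09 + destination terminal 193.11 + brokerage 362.50 + delivery 2164.71 + duty 126598.48 = 135334.68
Landed cost = invoice 406540.35 + 135334.68 = 541875.03

Total landed cost: USD 541875.03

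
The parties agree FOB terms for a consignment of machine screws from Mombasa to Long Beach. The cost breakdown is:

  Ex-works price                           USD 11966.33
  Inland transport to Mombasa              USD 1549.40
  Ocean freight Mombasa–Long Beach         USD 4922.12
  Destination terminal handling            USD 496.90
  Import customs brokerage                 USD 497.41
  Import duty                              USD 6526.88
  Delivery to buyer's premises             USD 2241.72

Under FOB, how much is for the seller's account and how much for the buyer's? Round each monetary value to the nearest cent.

FOB: the seller bears costs until goods are on board at the origin port; the buyer bears freight, insurance and all costs thereafter.
Seller's account: goods 11966.33 + inland to port 1549.40 = 13515.73
Buyer's account: freight 4922.12 + destination terminal 496.90 + brokerage 497.41 + duty 6526.88 + delivery 2241.72 = 14685.03

Seller: USD 13515.73; buyer: USD 14685.03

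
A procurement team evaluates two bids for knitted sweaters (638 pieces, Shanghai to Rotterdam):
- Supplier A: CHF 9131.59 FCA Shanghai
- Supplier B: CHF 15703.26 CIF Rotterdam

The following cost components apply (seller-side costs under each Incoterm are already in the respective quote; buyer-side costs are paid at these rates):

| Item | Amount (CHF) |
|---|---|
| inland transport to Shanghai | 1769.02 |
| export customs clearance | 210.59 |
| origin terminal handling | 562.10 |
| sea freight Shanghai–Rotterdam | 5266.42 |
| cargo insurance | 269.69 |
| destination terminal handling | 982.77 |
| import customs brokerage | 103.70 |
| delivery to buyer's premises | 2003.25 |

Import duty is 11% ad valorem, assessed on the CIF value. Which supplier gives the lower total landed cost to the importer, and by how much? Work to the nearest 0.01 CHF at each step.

Supplier A (FCA):
CIF value = FCA price + origin terminal + freight + insurance = 9131.59 + 562.10 + 5266.42 + 269.69 = 15229.80
Import duty = 15229.80 × 11% = 1675.28
Buyer bears (A): 562.10 + 5266.42 + 269.69 + 982.77 + 103.70 + 2003.25 = 9187.93
Landed cost (A) = invoice 9131.59 + 9187.93 + duty 1675.28 = 19994.80
Supplier B (CIF):
The CIF price already equals the CIF value: 15703.26
Import duty = 15703.26 × 11% = 1727.36
Buyer bears (B): 982.77 + 103.70 + 2003.25 = 3089.72
Landed cost (B) = invoice 15703.26 + 3089.72 + duty 1727.36 = 20520.34
Difference = |19994.80 − 20520.34| = 525.54

Supplier A is cheaper by CHF 525.54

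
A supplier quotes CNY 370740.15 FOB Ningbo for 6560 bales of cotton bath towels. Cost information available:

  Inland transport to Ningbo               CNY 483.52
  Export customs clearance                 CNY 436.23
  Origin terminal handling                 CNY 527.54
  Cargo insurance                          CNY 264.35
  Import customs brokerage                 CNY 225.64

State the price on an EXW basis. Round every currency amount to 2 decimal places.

EXW price: CNY 369292.86

Not relevant to the conversion: insurance, brokerage — on the buyer under both terms; not part of either seller's price.
From FOB to EXW, the seller no longer bears: inland to port, export clearance, origin terminal.
EXW price = 370740.15 − 483.52 − 436.23 − 527.54 = 369292.86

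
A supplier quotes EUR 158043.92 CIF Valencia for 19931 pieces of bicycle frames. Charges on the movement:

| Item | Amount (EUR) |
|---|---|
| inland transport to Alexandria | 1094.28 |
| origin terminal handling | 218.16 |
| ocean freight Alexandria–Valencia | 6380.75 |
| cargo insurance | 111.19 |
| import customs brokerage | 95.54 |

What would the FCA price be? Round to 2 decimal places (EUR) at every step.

FCA price: EUR 151333.82

Not relevant to the conversion: inland to port — on the seller under both CIF and FCA; already in the CIF price and stays in the FCA price. brokerage — on the buyer under both terms; not part of either seller's price.
From CIF to FCA, the seller no longer bears: origin terminal, freight, insurance.
FCA price = 158043.92 − 218.16 − 6380.75 − 111.19 = 151333.82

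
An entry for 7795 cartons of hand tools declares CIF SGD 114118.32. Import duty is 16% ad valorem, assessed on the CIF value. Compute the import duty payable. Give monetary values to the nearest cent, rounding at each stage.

Import duty = 114118.32 × 16% = 18258.93

Import duty: SGD 18258.93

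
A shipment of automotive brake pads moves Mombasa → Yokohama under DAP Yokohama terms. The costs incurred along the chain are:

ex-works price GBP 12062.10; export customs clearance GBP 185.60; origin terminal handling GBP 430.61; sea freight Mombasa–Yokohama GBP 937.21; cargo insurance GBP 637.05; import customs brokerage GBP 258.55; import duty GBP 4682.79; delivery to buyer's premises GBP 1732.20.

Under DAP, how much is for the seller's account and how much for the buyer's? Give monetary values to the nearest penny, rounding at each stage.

DAP: the seller bears all costs to the named destination except import duty and clearance.
Seller's account: goods 12062.10 + export clearance 185.60 + origin terminal 430.61 + freight 937.21 + insurance 637.05 + delivery 1732.20 = 15984.77
Buyer's account: brokerage 258.55 + duty 4682.79 = 4941.34

Seller: GBP 15984.77; buyer: GBP 4941.34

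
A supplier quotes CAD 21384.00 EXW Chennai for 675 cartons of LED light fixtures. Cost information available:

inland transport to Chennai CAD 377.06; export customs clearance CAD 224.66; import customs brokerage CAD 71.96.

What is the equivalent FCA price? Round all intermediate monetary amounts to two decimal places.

Not relevant to the conversion: brokerage — on the buyer under both terms; not part of either seller's price.
From EXW to FCA, the seller additionally bears: inland to port, export clearance.
FCA price = 21384.00 + 377.06 + 224.66 = 21985.72

FCA price: CAD 21985.72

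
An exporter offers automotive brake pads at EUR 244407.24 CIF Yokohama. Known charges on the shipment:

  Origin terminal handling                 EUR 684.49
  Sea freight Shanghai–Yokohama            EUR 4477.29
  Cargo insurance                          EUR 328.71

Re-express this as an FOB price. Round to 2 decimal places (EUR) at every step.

Not relevant to the conversion: origin terminal — on the seller under both CIF and FOB; already in the CIF price and stays in the FOB price.
From CIF to FOB, the seller no longer bears: freight, insurance.
FOB price = 244407.24 − 4477.29 − 328.71 = 239601.24

FOB price: EUR 239601.24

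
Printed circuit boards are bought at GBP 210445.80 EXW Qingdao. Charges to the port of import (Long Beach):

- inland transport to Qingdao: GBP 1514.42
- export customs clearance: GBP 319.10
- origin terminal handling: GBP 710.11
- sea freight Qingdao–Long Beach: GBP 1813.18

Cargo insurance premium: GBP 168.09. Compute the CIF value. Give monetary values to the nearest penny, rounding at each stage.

CIF = EXW price + pre-shipment costs + freight + insurance
CIF = 210445.80 + 1514.42 + 319.10 + 710.11 + 1813.18 + 168.09 = 214970.70

CIF value: GBP 214970.70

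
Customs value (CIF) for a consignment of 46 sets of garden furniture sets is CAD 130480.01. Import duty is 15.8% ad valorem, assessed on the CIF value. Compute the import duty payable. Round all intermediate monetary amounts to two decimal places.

Import duty = 130480.01 × 15.8% = 20615.84

Import duty: CAD 20615.84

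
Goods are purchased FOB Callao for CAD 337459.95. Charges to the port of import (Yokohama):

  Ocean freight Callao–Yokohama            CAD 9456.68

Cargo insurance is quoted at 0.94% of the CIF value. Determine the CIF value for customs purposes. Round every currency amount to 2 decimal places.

Let C be the CIF value. C = FOB price + freight + 0.94% × C
C − 0.94% × C = 337459.95 + 9456.68
0.9906 × C = 346916.63
C = 346916.63 / 0.9906 = 350208.59
Insurance premium = 0.94% × 350208.59 = 3291.96

CIF value: CAD 350208.59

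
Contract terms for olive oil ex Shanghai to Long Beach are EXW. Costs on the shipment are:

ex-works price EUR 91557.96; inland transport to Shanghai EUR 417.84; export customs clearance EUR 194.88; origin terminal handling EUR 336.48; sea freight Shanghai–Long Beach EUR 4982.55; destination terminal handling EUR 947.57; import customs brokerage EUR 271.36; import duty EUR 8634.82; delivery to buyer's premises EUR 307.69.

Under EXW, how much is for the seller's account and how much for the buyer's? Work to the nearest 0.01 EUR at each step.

EXW: the seller makes goods available at their premises; the buyer bears all onward costs.
Seller's account: goods 91557.96 = 91557.96
Buyer's account: inland to port 417.84 + export clearance 194.88 + origin terminal 336.48 + freight 4982.55 + destination terminal 947.57 + brokerage 271.36 + duty 8634.82 + delivery 307.69 = 16093.19

Seller: EUR 91557.96; buyer: EUR 16093.19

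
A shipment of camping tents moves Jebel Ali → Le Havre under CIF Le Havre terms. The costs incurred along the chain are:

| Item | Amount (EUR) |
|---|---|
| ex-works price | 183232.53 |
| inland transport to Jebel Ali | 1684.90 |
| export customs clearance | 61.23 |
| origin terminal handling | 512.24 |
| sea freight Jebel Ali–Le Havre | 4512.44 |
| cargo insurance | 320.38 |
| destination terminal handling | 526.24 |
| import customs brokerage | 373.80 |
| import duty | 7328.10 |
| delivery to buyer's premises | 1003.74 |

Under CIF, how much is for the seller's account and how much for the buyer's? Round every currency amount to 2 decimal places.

CIF: the seller pays costs through ocean freight and marine insurance to the destination port.
Seller's account: goods 183232.53 + inland to port 1684.90 + export clearance 61.23 + origin terminal 512.24 + freight 4512.44 + insurance 320.38 = 190323.72
Buyer's account: destination terminal 526.24 + brokerage 373.80 + duty 7328.10 + delivery 1003.74 = 9231.88

Seller: EUR 190323.72; buyer: EUR 9231.88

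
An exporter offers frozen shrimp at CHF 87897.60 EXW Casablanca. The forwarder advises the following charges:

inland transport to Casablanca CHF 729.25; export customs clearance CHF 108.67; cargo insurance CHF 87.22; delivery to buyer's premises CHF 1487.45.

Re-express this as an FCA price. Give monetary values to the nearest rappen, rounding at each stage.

Not relevant to the conversion: insurance, delivery — on the buyer under both terms; not part of either seller's price.
From EXW to FCA, the seller additionally bears: inland to port, export clearance.
FCA price = 87897.60 + 729.25 + 108.67 = 88735.52

FCA price: CHF 88735.52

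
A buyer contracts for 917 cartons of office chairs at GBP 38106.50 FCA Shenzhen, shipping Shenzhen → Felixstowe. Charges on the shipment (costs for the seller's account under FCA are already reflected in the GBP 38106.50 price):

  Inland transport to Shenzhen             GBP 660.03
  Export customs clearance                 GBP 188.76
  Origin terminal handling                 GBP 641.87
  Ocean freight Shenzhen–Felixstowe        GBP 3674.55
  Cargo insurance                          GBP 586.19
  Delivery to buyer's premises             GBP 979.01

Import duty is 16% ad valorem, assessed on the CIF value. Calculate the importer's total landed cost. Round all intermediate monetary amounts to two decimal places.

Total landed cost: GBP 50869.58

FCA: the seller delivers export-cleared goods to the carrier; the buyer bears costs from that point.
Already in the invoice (seller's account under FCA): inland to port, export clearance — exclude.
CIF value = FCA price + origin terminal + freight + insurance = 38106.50 + 641.87 + 3674.55 + 586.19 = 43009.11
Import duty = 43009.11 × 16% = 6881.46
Buyer bears: origin terminal 641.87 + freight 3674.55 + insurance 586.19 + delivery 979.01 + duty 6881.46 = 12763.08
Landed cost = invoice 38106.50 + 12763.08 = 50869.58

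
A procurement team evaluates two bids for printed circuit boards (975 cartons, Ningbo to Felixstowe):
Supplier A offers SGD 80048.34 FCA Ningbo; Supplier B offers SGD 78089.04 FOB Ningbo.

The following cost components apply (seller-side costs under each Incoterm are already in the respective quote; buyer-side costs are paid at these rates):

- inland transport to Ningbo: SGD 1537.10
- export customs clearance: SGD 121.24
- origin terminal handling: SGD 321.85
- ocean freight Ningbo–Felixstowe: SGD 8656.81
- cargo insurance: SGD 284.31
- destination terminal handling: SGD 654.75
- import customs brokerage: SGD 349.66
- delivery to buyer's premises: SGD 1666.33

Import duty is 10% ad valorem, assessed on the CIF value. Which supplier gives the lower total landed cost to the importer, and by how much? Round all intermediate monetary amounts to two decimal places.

Supplier B is cheaper by SGD 2509.26

Supplier A (FCA):
CIF value = FCA price + origin terminal + freight + insurance = 80048.34 + 321.85 + 8656.81 + 284.31 = 89311.31
Import duty = 89311.31 × 10% = 8931.13
Buyer bears (A): 321.85 + 8656.81 + 284.31 + 654.75 + 349.66 + 1666.33 = 11933.71
Landed cost (A) = invoice 80048.34 + 11933.71 + duty 8931.13 = 100913.18
Supplier B (FOB):
CIF value = FOB price + freight + insurance = 78089.04 + 8656.81 + 284.31 = 87030.16
Import duty = 87030.16 × 10% = 8703.02
Buyer bears (B): 8656.81 + 284.31 + 654.75 + 349.66 + 1666.33 = 11611.86
Landed cost (B) = invoice 78089.04 + 11611.86 + duty 8703.02 = 98403.92
Difference = |100913.18 − 98403.92| = 2509.26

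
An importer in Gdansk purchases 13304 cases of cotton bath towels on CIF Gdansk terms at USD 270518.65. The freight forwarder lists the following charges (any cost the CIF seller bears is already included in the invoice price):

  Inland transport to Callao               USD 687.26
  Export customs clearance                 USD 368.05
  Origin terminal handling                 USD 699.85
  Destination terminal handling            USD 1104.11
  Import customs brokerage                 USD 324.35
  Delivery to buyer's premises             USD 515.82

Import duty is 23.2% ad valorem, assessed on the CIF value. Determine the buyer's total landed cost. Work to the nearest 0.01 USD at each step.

CIF: the seller pays costs through ocean freight and marine insurance to the destination port.
Already in the invoice (seller's account under CIF): inland to port, export clearance, origin terminal — exclude.
The CIF price already equals the CIF value: 270518.65
Import duty = 270518.65 × 23.2% = 62760.33
Buyer bears: destination terminal 1104.11 + brokerage 324.35 + delivery 515.82 + duty 62760.33 = 64704.61
Landed cost = invoice 270518.65 + 64704.61 = 335223.26

Total landed cost: USD 335223.26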